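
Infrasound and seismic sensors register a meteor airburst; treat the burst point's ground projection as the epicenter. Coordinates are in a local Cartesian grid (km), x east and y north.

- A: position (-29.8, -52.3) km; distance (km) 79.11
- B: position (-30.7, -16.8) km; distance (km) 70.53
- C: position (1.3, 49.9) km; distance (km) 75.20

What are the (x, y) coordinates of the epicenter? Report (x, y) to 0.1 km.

Circle about each station: (x + 29.8)² + (y + 52.3)² = 79.11²; (x + 30.7)² + (y + 16.8)² = 70.53²; (x − 1.3)² + (y − 49.9)² = 75.20².
Subtracting the A equation from the B and C equations removes the quadratic terms:
-1.8 x + 71.0 y = -1114.69
62.2 x + 204.4 y = -528.28
Solving the 2×2 system: x ≈ 39.8, y ≈ -14.7 km.

(39.8, -14.7)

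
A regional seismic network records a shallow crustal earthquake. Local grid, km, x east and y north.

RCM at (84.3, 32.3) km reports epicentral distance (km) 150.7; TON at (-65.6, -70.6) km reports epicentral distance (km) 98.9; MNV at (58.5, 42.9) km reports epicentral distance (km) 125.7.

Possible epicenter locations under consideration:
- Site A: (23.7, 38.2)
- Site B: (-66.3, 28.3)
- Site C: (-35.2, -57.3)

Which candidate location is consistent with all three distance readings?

For each candidate, compare |candidate − station| to the reported distance:
Site A: residuals RCM 89.8, TON 41.9, MNV 90.6 → max 90.6 km
Site B: residuals RCM 0.0, TON 0.0, MNV 0.0 → max 0.0 km
Site C: residuals RCM 1.3, TON 65.7, MNV 11.5 → max 65.7 km
Only Site B has all residuals ≈ 0.

Site B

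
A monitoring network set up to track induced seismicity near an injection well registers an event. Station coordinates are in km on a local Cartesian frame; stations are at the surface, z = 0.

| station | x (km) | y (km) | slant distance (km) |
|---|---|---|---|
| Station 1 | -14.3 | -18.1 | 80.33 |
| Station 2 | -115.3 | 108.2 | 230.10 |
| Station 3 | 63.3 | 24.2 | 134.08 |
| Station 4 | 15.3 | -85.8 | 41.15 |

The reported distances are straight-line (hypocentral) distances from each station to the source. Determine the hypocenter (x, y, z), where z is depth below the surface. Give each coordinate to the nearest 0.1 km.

x ≈ -0.4 km, y ≈ -87.5 km, depth ≈ 38.0 km

Each station gives a sphere (x−x_i)² + (y−y_i)² + z² = d_i² (stations at z=0).
Subtracting the Station 1 sphere from Station 2 and Station 3: z² cancels, leaving linear equations in x and y:
-202.0 x + 252.6 y = -22023.87
155.2 x + 84.6 y = -7464.11
Solving: x ≈ -0.395, y ≈ -87.504 km (keep extra digits for the depth step; rounded: -0.4, -87.5).
Then from the Station 1 sphere: z² = 80.33² − (x + 14.3)² − (y + 18.1)² with x = -0.395, y = -87.504, so z ≈ 37.982 ≈ 38.0 km.
Check against Station 4 (with the unrounded solution): distance 41.13 ≈ 41.15 km. ✓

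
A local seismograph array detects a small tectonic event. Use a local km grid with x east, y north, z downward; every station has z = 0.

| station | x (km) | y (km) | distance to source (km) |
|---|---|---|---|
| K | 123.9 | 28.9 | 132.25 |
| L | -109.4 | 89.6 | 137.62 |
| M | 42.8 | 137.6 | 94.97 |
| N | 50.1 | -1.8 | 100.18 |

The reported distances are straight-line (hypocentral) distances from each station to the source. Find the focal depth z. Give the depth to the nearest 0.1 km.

Each station gives a sphere (x−x_i)² + (y−y_i)² + z² = d_i² (stations at z=0).
Subtracting the K sphere from L and M: z² cancels, leaving linear equations in x and y:
-466.6 x + 121.4 y = 2360.90
-162.2 x + 217.4 y = 13049.94
Solving: x ≈ 13.101, y ≈ 69.802 km (keep extra digits for the depth step; rounded: 13.1, 69.8).
Then from the K sphere: z² = 132.25² − (x − 123.9)² − (y − 28.9)² with x = 13.101, y = 69.802, so z ≈ 59.504 ≈ 59.5 km.

59.5 km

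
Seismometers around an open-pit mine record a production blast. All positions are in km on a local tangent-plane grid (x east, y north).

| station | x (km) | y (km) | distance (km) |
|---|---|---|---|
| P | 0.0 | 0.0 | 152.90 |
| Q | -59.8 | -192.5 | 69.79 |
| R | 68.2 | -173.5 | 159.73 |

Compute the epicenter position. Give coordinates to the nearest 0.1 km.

Circle about each station: x² + y² = 152.90²; (x + 59.8)² + (y + 192.5)² = 69.79²; (x − 68.2)² + (y + 173.5)² = 159.73².
Subtracting pairs of circle equations eliminates x²+y² and gives linear equations (the radical axes):
-119.6 x − 385.0 y = 59140.06
136.4 x − 347.0 y = 32618.23
Solving the 2×2 system: x ≈ -84.7, y ≈ -127.3 km.

-84.7 km east, -127.3 km north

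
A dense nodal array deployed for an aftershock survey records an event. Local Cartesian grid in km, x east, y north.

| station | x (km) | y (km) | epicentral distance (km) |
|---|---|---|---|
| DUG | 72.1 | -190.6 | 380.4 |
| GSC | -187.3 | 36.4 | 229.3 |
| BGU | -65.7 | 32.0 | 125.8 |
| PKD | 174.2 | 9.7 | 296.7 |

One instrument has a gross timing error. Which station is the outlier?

GSC

Solve using three stations at a time. Using DUG, BGU, PKD (subtract circle equations pairwise → linear system) gives (x, y) ≈ (-83.6, 156.4).
Distances from that point to each station vs reported:
  DUG: calculated 380.4 vs reported 380.4 → residual 0.0 km
  GSC: calculated 158.6 vs reported 229.3 → residual 70.7 km
  BGU: calculated 125.7 vs reported 125.8 → residual 0.1 km
  PKD: calculated 296.7 vs reported 296.7 → residual 0.0 km
DUG, BGU, PKD are mutually consistent (residuals ≈ 0); GSC is off by 70.7 km.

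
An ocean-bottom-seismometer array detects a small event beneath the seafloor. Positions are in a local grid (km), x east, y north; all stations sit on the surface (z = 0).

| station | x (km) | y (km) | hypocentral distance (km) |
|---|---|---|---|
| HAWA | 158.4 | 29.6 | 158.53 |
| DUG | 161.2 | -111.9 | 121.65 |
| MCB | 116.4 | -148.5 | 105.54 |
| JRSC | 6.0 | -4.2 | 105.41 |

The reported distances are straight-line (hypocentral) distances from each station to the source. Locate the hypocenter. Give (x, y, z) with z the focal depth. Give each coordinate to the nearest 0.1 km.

(56.7, -79.7, 53.3)

Each station gives a sphere (x−x_i)² + (y−y_i)² + z² = d_i² (stations at z=0).
Subtracting the HAWA sphere from DUG and MCB: z² cancels, leaving linear equations in x and y:
5.6 x − 283.0 y = 22873.37
-84.0 x − 356.2 y = 23627.56
Solving: x ≈ 56.697, y ≈ -79.703 km (keep extra digits for the depth step; rounded: 56.7, -79.7).
Then from the HAWA sphere: z² = 158.53² − (x − 158.4)² − (y − 29.6)² with x = 56.697, y = -79.703, so z ≈ 53.302 ≈ 53.3 km.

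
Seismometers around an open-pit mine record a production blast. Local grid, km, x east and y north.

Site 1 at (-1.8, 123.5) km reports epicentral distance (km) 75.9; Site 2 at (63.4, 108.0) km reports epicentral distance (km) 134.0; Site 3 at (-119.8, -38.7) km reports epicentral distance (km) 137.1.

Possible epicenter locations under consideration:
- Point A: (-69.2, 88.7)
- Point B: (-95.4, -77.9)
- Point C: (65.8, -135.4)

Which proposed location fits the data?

Point A

For each candidate, compare |candidate − station| to the reported distance:
Point A: residuals Site 1 0.0, Site 2 0.0, Site 3 0.0 → max 0.0 km
Point B: residuals Site 1 146.2, Site 2 110.5, Site 3 90.9 → max 146.2 km
Point C: residuals Site 1 191.7, Site 2 109.4, Site 3 72.2 → max 191.7 km
Only Point A has all residuals ≈ 0.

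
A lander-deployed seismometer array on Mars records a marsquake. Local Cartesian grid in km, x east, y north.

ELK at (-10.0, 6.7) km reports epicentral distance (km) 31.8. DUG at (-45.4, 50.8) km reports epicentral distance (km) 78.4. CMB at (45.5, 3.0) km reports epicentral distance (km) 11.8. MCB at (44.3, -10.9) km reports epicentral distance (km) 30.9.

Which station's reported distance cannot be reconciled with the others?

Solve using three stations at a time. Using ELK, DUG, MCB (subtract circle equations pairwise → linear system) gives (x, y) ≈ (21.6, 10.1).
Distances from that point to each station vs reported:
  ELK: calculated 31.8 vs reported 31.8 → residual 0.0 km
  DUG: calculated 78.4 vs reported 78.4 → residual 0.0 km
  CMB: calculated 24.9 vs reported 11.8 → residual 13.1 km
  MCB: calculated 30.9 vs reported 30.9 → residual 0.0 km
ELK, DUG, MCB are mutually consistent (residuals ≈ 0); CMB is off by 13.1 km.

CMB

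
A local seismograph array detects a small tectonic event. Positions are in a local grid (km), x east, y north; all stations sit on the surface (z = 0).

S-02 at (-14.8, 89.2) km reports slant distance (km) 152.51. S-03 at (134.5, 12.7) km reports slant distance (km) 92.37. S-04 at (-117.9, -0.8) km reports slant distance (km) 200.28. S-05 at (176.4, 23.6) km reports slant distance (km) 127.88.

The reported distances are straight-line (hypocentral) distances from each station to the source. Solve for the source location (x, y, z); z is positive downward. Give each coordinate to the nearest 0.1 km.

Each station gives a sphere (x−x_i)² + (y−y_i)² + z² = d_i² (stations at z=0).
Subtracting the S-02 sphere from S-03 and S-04: z² cancels, leaving linear equations in x and y:
298.6 x − 153.0 y = 24802.94
-206.2 x − 180.0 y = -11127.41
Solving: x ≈ 72.301, y ≈ -21.006 km (keep extra digits for the depth step; rounded: 72.3, -21.0).
Then from the S-02 sphere: z² = 152.51² − (x + 14.8)² − (y − 89.2)² with x = 72.301, y = -21.006, so z ≈ 59.392 ≈ 59.4 km.

(72.3, -21.0, 59.4)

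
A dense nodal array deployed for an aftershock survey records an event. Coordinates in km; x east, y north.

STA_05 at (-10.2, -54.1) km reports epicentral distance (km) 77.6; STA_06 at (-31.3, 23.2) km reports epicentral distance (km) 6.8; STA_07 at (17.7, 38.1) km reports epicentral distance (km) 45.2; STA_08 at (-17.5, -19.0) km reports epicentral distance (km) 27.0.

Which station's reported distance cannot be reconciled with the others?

STA_08

Solve using three stations at a time. Using STA_05, STA_06, STA_07 (subtract circle equations pairwise → linear system) gives (x, y) ≈ (-24.6, 22.2).
Distances from that point to each station vs reported:
  STA_05: calculated 77.6 vs reported 77.6 → residual 0.0 km
  STA_06: calculated 6.8 vs reported 6.8 → residual 0.0 km
  STA_07: calculated 45.2 vs reported 45.2 → residual 0.0 km
  STA_08: calculated 41.8 vs reported 27.0 → residual 14.8 km
STA_05, STA_06, STA_07 are mutually consistent (residuals ≈ 0); STA_08 is off by 14.8 km.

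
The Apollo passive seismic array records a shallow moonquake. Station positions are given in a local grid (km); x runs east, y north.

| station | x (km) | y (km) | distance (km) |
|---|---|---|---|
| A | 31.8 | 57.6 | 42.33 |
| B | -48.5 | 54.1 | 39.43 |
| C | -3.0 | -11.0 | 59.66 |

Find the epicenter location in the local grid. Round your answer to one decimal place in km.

x ≈ -9.5 km, y ≈ 48.3 km

Circle about each station: (x − 31.8)² + (y − 57.6)² = 42.33²; (x + 48.5)² + (y − 54.1)² = 39.43²; (x + 3.0)² + (y + 11.0)² = 59.66².
Subtracting the A equation from the B and C equations removes the quadratic terms:
-160.6 x − 7.0 y = 1187.16
-69.6 x − 137.2 y = -5966.49
Solving the 2×2 system: x ≈ -9.5, y ≈ 48.3 km.
Check against A (with the unrounded x, y): √((x − 31.8)²+(y − 57.6)²) = 42.33 ≈ 42.33 km. ✓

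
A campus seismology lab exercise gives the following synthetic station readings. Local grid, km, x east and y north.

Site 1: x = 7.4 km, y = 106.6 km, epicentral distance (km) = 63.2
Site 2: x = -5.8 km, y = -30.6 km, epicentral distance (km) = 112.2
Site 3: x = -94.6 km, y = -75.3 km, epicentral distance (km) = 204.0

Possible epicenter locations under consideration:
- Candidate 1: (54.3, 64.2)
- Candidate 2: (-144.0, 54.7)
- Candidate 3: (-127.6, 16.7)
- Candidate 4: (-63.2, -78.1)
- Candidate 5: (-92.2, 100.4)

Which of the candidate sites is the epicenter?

For each candidate, compare |candidate − station| to the reported distance:
Candidate 1: residuals Site 1 0.0, Site 2 0.0, Site 3 0.0 → max 0.0 km
Candidate 2: residuals Site 1 96.8, Site 2 50.2, Site 3 64.9 → max 96.8 km
Candidate 3: residuals Site 1 99.0, Site 2 18.5, Site 3 106.3 → max 106.3 km
Candidate 4: residuals Site 1 134.5, Site 2 37.7, Site 3 172.5 → max 172.5 km
Candidate 5: residuals Site 1 36.6, Site 2 44.7, Site 3 28.3 → max 44.7 km
Only Candidate 1 has all residuals ≈ 0.

Candidate 1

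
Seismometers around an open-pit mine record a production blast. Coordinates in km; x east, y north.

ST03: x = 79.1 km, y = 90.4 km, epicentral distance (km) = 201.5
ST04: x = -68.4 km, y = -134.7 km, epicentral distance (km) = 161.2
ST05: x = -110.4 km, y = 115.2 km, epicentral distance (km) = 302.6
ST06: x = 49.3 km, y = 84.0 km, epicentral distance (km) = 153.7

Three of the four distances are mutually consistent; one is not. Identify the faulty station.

ST06

Solve using three stations at a time. Using ST03, ST04, ST05 (subtract circle equations pairwise → linear system) gives (x, y) ≈ (90.9, -110.7).
Distances from that point to each station vs reported:
  ST03: calculated 201.4 vs reported 201.5 → residual 0.1 km
  ST04: calculated 161.1 vs reported 161.2 → residual 0.1 km
  ST05: calculated 302.5 vs reported 302.6 → residual 0.1 km
  ST06: calculated 199.1 vs reported 153.7 → residual 45.4 km
ST03, ST04, ST05 are mutually consistent (residuals ≈ 0); ST06 is off by 45.4 km.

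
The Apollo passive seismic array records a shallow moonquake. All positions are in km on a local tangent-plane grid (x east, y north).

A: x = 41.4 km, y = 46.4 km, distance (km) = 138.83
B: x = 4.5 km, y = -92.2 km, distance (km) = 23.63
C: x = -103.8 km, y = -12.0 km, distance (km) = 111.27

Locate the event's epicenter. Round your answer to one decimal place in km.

Circle about each station: (x − 41.4)² + (y − 46.4)² = 138.83²; (x − 4.5)² + (y + 92.2)² = 23.63²; (x + 103.8)² + (y + 12.0)² = 111.27².
Subtracting the A equation from the B and C equations removes the quadratic terms:
-73.8 x − 277.2 y = 23369.56
-290.4 x − 116.8 y = 13944.28
Solving the 2×2 system: x ≈ -15.8, y ≈ -80.1 km.

-15.8 km east, -80.1 km north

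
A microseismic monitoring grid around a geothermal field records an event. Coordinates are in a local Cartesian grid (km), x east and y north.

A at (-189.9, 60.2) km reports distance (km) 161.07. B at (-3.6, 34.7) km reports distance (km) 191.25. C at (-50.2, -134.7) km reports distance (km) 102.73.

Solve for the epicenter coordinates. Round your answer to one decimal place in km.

Circle about each station: (x + 189.9)² + (y − 60.2)² = 161.07²; (x + 3.6)² + (y − 34.7)² = 191.25²; (x + 50.2)² + (y + 134.7)² = 102.73².
Subtracting the A equation from the B and C equations removes the quadratic terms:
372.6 x − 51.0 y = -49102.02
279.4 x − 389.8 y = -3631.83
Solving the 2×2 system: x ≈ -144.7, y ≈ -94.4 km.
Check against A (with the unrounded x, y): √((x + 189.9)²+(y − 60.2)²) = 161.07 ≈ 161.07 km. ✓

-144.7 km east, -94.4 km north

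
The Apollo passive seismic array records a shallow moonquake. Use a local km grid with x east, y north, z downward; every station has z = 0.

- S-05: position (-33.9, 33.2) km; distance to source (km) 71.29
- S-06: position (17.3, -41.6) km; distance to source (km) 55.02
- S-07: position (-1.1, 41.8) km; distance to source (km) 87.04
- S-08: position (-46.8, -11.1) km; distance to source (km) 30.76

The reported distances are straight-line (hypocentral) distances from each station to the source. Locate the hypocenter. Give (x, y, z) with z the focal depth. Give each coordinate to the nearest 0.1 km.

Each station gives a sphere (x−x_i)² + (y−y_i)² + z² = d_i² (stations at z=0).
Subtracting the S-05 sphere from S-06 and S-07: z² cancels, leaving linear equations in x and y:
102.4 x − 149.6 y = 1833.46
65.6 x + 17.2 y = -2996.70
Solving: x ≈ -36.006, y ≈ -36.902 km (keep extra digits for the depth step; rounded: -36.0, -36.9).
Then from the S-05 sphere: z² = 71.29² − (x + 33.9)² − (y − 33.2)² with x = -36.006, y = -36.902, so z ≈ 12.788 ≈ 12.8 km.
Check against S-08 (with the unrounded solution): distance 30.75 ≈ 30.76 km. ✓

(-36.0, -36.9, 12.8)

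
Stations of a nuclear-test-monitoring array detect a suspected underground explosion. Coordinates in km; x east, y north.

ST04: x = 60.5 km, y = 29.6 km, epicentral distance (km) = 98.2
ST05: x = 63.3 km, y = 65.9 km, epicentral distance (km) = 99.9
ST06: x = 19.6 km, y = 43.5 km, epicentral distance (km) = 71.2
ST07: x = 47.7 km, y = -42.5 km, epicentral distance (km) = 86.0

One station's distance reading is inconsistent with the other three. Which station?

Solve using three stations at a time. Using ST04, ST06, ST07 (subtract circle equations pairwise → linear system) gives (x, y) ≈ (-30.7, -7.0).
Distances from that point to each station vs reported:
  ST04: calculated 98.2 vs reported 98.2 → residual 0.0 km
  ST05: calculated 118.9 vs reported 99.9 → residual 19.0 km
  ST06: calculated 71.2 vs reported 71.2 → residual 0.0 km
  ST07: calculated 86.0 vs reported 86.0 → residual 0.0 km
ST04, ST06, ST07 are mutually consistent (residuals ≈ 0); ST05 is off by 19.0 km.

ST05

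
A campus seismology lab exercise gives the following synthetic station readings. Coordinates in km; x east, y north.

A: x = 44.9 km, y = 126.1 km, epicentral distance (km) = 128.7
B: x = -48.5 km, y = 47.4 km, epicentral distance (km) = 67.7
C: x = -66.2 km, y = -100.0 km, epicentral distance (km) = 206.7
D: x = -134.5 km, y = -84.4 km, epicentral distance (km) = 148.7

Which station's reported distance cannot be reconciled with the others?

Solve using three stations at a time. Using A, B, C (subtract circle equations pairwise → linear system) gives (x, y) ≈ (-82.2, 106.1).
Distances from that point to each station vs reported:
  A: calculated 128.7 vs reported 128.7 → residual 0.0 km
  B: calculated 67.7 vs reported 67.7 → residual 0.0 km
  C: calculated 206.7 vs reported 206.7 → residual 0.0 km
  D: calculated 197.5 vs reported 148.7 → residual 48.8 km
A, B, C are mutually consistent (residuals ≈ 0); D is off by 48.8 km.

D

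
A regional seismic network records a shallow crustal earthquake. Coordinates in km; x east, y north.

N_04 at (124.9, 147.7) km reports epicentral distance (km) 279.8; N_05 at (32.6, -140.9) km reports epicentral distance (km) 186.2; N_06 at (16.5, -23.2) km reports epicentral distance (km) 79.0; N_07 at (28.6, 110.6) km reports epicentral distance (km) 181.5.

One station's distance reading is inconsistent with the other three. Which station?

Solve using three stations at a time. Using N_04, N_05, N_07 (subtract circle equations pairwise → linear system) gives (x, y) ≈ (-103.6, -13.8).
Distances from that point to each station vs reported:
  N_04: calculated 279.8 vs reported 279.8 → residual 0.0 km
  N_05: calculated 186.3 vs reported 186.2 → residual 0.1 km
  N_06: calculated 120.5 vs reported 79.0 → residual 41.5 km
  N_07: calculated 181.6 vs reported 181.5 → residual 0.1 km
N_04, N_05, N_07 are mutually consistent (residuals ≈ 0); N_06 is off by 41.5 km.

N_06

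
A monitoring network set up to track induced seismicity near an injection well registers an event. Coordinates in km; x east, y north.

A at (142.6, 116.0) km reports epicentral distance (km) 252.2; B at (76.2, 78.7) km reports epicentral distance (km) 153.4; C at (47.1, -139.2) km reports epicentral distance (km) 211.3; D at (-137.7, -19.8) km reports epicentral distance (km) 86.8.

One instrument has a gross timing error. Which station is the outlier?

Solve using three stations at a time. Using B, C, D (subtract circle equations pairwise → linear system) gives (x, y) ≈ (-71.1, 35.9).
Distances from that point to each station vs reported:
  A: calculated 228.2 vs reported 252.2 → residual 24.0 km
  B: calculated 153.4 vs reported 153.4 → residual 0.0 km
  C: calculated 211.3 vs reported 211.3 → residual 0.0 km
  D: calculated 86.8 vs reported 86.8 → residual 0.0 km
B, C, D are mutually consistent (residuals ≈ 0); A is off by 24.0 km.

A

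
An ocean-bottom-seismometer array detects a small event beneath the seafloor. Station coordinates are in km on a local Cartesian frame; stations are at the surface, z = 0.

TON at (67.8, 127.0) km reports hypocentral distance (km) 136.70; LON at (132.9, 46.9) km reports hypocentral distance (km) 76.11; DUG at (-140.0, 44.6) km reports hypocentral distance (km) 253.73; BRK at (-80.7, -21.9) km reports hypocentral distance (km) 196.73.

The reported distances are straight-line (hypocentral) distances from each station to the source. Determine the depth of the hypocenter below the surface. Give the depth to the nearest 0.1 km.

depth ≈ 59.7 km

Each station gives a sphere (x−x_i)² + (y−y_i)² + z² = d_i² (stations at z=0).
Subtracting the TON sphere from LON and DUG: z² cancels, leaving linear equations in x and y:
130.2 x − 160.2 y = 12030.34
-415.6 x − 164.8 y = -44828.70
Solving: x ≈ 104.095, y ≈ 9.506 km (keep extra digits for the depth step; rounded: 104.1, 9.5).
Then from the TON sphere: z² = 136.70² − (x − 67.8)² − (y − 127.0)² with x = 104.095, y = 9.506, so z ≈ 59.705 ≈ 59.7 km.
Check against BRK (with the unrounded solution): distance 196.72 ≈ 196.73 km. ✓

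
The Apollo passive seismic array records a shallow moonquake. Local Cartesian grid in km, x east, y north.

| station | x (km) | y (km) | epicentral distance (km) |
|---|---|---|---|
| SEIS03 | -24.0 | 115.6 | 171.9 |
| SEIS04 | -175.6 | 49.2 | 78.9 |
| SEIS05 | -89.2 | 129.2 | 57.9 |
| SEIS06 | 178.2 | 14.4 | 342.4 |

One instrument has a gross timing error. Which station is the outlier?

Solve using three stations at a time. Using SEIS04, SEIS05, SEIS06 (subtract circle equations pairwise → linear system) gives (x, y) ≈ (-146.7, 122.6).
Distances from that point to each station vs reported:
  SEIS03: calculated 122.9 vs reported 171.9 → residual 49.0 km
  SEIS04: calculated 78.9 vs reported 78.9 → residual 0.0 km
  SEIS05: calculated 57.8 vs reported 57.9 → residual 0.1 km
  SEIS06: calculated 342.4 vs reported 342.4 → residual 0.0 km
SEIS04, SEIS05, SEIS06 are mutually consistent (residuals ≈ 0); SEIS03 is off by 49.0 km.

SEIS03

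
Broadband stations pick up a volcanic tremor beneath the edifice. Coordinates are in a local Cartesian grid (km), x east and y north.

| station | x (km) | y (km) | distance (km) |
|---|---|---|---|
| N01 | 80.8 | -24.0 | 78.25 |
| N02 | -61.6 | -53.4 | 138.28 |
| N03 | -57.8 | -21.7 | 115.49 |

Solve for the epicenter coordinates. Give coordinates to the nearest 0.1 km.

(38.6, 41.9)

Circle about each station: (x − 80.8)² + (y + 24.0)² = 78.25²; (x + 61.6)² + (y + 53.4)² = 138.28²; (x + 57.8)² + (y + 21.7)² = 115.49².
Subtracting pairs of circle equations eliminates x²+y² and gives linear equations (the radical axes):
-284.8 x − 58.8 y = -13456.82
-277.2 x + 4.6 y = -10507.79
Solving the 2×2 system: x ≈ 38.6, y ≈ 41.9 km.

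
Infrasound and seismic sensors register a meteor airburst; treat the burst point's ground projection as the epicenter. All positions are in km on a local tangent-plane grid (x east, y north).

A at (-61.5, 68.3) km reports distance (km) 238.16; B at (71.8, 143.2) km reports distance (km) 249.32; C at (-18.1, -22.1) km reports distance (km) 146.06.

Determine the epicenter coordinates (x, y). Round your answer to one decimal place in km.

Circle about each station: (x + 61.5)² + (y − 68.3)² = 238.16²; (x − 71.8)² + (y − 143.2)² = 249.32²; (x + 18.1)² + (y + 22.1)² = 146.06².
Subtracting pairs of circle equations eliminates x²+y² and gives linear equations (the radical axes):
266.6 x + 149.8 y = 11774.06
86.8 x − 180.8 y = 27755.54
Solving the 2×2 system: x ≈ 102.7, y ≈ -104.2 km.

x ≈ 102.7 km, y ≈ -104.2 km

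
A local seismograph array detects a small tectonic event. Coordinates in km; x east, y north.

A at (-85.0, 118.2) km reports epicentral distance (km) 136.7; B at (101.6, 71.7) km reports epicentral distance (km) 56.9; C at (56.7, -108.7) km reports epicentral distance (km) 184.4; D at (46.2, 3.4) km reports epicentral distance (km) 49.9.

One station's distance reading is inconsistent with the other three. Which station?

D

Solve using three stations at a time. Using A, B, C (subtract circle equations pairwise → linear system) gives (x, y) ≈ (44.8, 75.3).
Distances from that point to each station vs reported:
  A: calculated 136.7 vs reported 136.7 → residual 0.0 km
  B: calculated 56.9 vs reported 56.9 → residual 0.0 km
  C: calculated 184.4 vs reported 184.4 → residual 0.0 km
  D: calculated 71.9 vs reported 49.9 → residual 22.0 km
A, B, C are mutually consistent (residuals ≈ 0); D is off by 22.0 km.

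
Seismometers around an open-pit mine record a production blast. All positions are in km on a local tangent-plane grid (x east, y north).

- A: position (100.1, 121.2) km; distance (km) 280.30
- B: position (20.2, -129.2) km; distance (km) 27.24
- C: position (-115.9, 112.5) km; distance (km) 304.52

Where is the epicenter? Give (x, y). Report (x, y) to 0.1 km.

35.7 km east, -151.6 km north

Circle about each station: (x − 100.1)² + (y − 121.2)² = 280.30²; (x − 20.2)² + (y + 129.2)² = 27.24²; (x + 115.9)² + (y − 112.5)² = 304.52².
Subtracting the A equation from the B and C equations removes the quadratic terms:
-159.8 x − 500.8 y = 70217.30
-432.0 x − 17.4 y = -12784.73
Solving the 2×2 system: x ≈ 35.7, y ≈ -151.6 km.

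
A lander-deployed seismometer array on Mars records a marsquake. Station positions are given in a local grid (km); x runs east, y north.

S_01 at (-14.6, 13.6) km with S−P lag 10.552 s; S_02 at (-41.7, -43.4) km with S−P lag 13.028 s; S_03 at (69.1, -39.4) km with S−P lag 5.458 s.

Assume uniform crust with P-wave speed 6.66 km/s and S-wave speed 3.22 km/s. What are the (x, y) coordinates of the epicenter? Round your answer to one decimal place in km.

Distance from S−P lag: d = Δt · v_P v_S / (v_P − v_S) = Δt · (6.66·3.22)/(6.66−3.22) ≈ 6.2341·Δt.
So d_S_01 = 65.78, d_S_02 = 81.22, d_S_03 = 34.03 km.
Circle about each station: (x + 14.6)² + (y − 13.6)² = 65.78²; (x + 41.7)² + (y + 43.4)² = 81.22²; (x − 69.1)² + (y + 39.4)² = 34.03².
Subtracting the S_01 equation from the S_02 and S_03 equations removes the quadratic terms:
-54.2 x − 114.0 y = 954.65
167.4 x − 106.0 y = 9098.02
Solving the 2×2 system: x ≈ 37.7, y ≈ -26.3 km.

(37.7, -26.3)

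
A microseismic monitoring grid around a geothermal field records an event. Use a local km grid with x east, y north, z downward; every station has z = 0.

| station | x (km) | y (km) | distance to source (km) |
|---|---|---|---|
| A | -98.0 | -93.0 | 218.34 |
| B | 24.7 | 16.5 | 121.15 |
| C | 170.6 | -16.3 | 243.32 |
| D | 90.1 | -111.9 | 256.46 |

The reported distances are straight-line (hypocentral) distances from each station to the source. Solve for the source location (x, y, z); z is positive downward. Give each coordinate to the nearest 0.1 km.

Each station gives a sphere (x−x_i)² + (y−y_i)² + z² = d_i² (stations at z=0).
Subtracting the A sphere from B and C: z² cancels, leaving linear equations in x and y:
245.4 x + 219.0 y = 15624.37
537.2 x + 153.4 y = -415.22
Solving: x ≈ -31.095, y ≈ 106.188 km (keep extra digits for the depth step; rounded: -31.1, 106.2).
Then from the A sphere: z² = 218.34² − (x + 98.0)² − (y + 93.0)² with x = -31.095, y = 106.188, so z ≈ 59.331 ≈ 59.3 km.
Check against D (with the unrounded solution): distance 256.46 ≈ 256.46 km. ✓

(-31.1, 106.2, 59.3)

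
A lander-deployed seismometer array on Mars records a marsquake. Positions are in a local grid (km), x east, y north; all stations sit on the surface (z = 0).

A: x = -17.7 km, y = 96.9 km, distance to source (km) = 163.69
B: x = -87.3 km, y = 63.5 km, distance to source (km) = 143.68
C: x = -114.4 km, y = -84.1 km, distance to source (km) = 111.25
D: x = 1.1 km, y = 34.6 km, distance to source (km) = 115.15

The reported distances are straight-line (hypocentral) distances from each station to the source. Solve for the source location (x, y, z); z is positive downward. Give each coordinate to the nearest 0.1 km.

(-33.9, -50.6, 69.1)

Each station gives a sphere (x−x_i)² + (y−y_i)² + z² = d_i² (stations at z=0).
Subtracting the A sphere from B and C: z² cancels, leaving linear equations in x and y:
-139.2 x − 66.8 y = 8101.11
-193.4 x − 362.0 y = 24875.12
Solving: x ≈ -33.918, y ≈ -50.595 km (keep extra digits for the depth step; rounded: -33.9, -50.6).
Then from the A sphere: z² = 163.69² − (x + 17.7)² − (y − 96.9)² with x = -33.918, y = -50.595, so z ≈ 69.113 ≈ 69.1 km.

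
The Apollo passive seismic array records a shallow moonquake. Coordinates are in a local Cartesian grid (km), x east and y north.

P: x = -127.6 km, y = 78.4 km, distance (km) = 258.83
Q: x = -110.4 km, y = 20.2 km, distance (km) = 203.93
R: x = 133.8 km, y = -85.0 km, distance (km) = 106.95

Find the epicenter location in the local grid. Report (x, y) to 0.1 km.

(34.1, -123.7)

Circle about each station: (x + 127.6)² + (y − 78.4)² = 258.83²; (x + 110.4)² + (y − 20.2)² = 203.93²; (x − 133.8)² + (y + 85.0)² = 106.95².
Subtracting the P equation from the Q and R equations removes the quadratic terms:
34.4 x − 116.4 y = 15573.40
522.8 x − 326.8 y = 58253.79
Solving the 2×2 system: x ≈ 34.1, y ≈ -123.7 km.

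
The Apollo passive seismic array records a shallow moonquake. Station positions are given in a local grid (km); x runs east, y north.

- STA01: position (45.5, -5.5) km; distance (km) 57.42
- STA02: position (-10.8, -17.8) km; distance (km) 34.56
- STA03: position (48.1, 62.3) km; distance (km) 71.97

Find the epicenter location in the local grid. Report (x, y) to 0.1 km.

Circle about each station: (x − 45.5)² + (y + 5.5)² = 57.42²; (x + 10.8)² + (y + 17.8)² = 34.56²; (x − 48.1)² + (y − 62.3)² = 71.97².
Subtracting the STA01 equation from the STA02 and STA03 equations removes the quadratic terms:
-112.6 x − 24.6 y = 435.64
5.2 x + 135.6 y = 2211.78
Solving the 2×2 system: x ≈ -7.5, y ≈ 16.6 km.

(-7.5, 16.6)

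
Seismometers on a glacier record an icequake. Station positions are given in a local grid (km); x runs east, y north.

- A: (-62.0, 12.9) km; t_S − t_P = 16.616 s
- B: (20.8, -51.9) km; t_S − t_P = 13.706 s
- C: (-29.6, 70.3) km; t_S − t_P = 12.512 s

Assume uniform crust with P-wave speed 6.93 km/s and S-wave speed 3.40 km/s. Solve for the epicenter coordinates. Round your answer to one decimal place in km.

Distance from S−P lag: d = Δt · v_P v_S / (v_P − v_S) = Δt · (6.93·3.40)/(6.93−3.40) ≈ 6.6748·Δt.
So d_A = 110.91, d_B = 91.48, d_C = 83.51 km.
Circle about each station: (x + 62.0)² + (y − 12.9)² = 110.91²; (x − 20.8)² + (y + 51.9)² = 91.48²; (x + 29.6)² + (y − 70.3)² = 83.51².
Subtracting the A equation from the B and C equations removes the quadratic terms:
165.6 x − 129.6 y = 3048.28
64.8 x + 114.8 y = 7134.95
Solving the 2×2 system: x ≈ 46.5, y ≈ 35.9 km.

46.5 km east, 35.9 km north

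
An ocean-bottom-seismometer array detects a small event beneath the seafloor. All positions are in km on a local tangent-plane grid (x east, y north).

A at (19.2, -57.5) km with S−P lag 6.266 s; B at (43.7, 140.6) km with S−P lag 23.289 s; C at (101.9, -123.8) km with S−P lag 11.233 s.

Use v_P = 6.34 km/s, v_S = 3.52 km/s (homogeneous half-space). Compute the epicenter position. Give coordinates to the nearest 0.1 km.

Distance from S−P lag: d = Δt · v_P v_S / (v_P − v_S) = Δt · (6.34·3.52)/(6.34−3.52) ≈ 7.9138·Δt.
So d_A = 49.59, d_B = 184.30, d_C = 88.90 km.
Circle about each station: (x − 19.2)² + (y + 57.5)² = 49.59²; (x − 43.7)² + (y − 140.6)² = 184.30²; (x − 101.9)² + (y + 123.8)² = 88.90².
Subtracting the A equation from the B and C equations removes the quadratic terms:
49.0 x + 396.2 y = -13504.16
165.4 x − 132.6 y = 16591.12
Solving the 2×2 system: x ≈ 66.4, y ≈ -42.3 km.

x ≈ 66.4 km, y ≈ -42.3 km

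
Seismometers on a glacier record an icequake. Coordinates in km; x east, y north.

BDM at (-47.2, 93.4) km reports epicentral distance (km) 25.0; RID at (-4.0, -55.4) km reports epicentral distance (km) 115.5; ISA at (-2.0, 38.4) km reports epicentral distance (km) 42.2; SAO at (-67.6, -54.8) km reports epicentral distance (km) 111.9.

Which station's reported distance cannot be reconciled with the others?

Solve using three stations at a time. Using RID, ISA, SAO (subtract circle equations pairwise → linear system) gives (x, y) ≈ (-41.2, 53.9).
Distances from that point to each station vs reported:
  BDM: calculated 39.9 vs reported 25.0 → residual 14.9 km
  RID: calculated 115.5 vs reported 115.5 → residual 0.0 km
  ISA: calculated 42.2 vs reported 42.2 → residual 0.0 km
  SAO: calculated 111.9 vs reported 111.9 → residual 0.0 km
RID, ISA, SAO are mutually consistent (residuals ≈ 0); BDM is off by 14.9 km.

BDM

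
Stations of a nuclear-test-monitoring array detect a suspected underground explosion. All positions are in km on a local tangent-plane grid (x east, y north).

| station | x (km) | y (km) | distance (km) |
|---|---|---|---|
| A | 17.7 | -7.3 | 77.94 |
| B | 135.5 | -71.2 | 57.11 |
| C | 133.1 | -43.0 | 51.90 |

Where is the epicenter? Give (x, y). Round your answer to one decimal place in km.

x ≈ 81.9 km, y ≈ -51.5 km

Circle about each station: (x − 17.7)² + (y + 7.3)² = 77.94²; (x − 135.5)² + (y + 71.2)² = 57.11²; (x − 133.1)² + (y + 43.0)² = 51.90².
Subtracting the A equation from the B and C equations removes the quadratic terms:
235.6 x − 127.8 y = 25876.20
230.8 x − 71.4 y = 22579.06
Solving the 2×2 system: x ≈ 81.9, y ≈ -51.5 km.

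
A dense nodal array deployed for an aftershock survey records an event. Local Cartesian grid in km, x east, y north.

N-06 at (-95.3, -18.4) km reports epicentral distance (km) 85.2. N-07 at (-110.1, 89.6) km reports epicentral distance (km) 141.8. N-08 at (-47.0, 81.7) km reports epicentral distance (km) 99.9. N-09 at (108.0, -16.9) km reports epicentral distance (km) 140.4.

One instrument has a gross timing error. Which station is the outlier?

Solve using three stations at a time. Using N-06, N-07, N-08 (subtract circle equations pairwise → linear system) gives (x, y) ≈ (-10.4, -11.2).
Distances from that point to each station vs reported:
  N-06: calculated 85.2 vs reported 85.2 → residual 0.0 km
  N-07: calculated 141.8 vs reported 141.8 → residual 0.0 km
  N-08: calculated 99.9 vs reported 99.9 → residual 0.0 km
  N-09: calculated 118.6 vs reported 140.4 → residual 21.8 km
N-06, N-07, N-08 are mutually consistent (residuals ≈ 0); N-09 is off by 21.8 km.

N-09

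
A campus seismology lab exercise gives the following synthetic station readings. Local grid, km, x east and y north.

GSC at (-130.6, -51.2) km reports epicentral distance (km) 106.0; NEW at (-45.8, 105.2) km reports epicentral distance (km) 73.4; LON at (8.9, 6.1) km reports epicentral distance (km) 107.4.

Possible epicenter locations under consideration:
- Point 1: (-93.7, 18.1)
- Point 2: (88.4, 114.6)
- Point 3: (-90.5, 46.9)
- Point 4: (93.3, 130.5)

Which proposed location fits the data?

For each candidate, compare |candidate − station| to the reported distance:
Point 1: residuals GSC 27.5, NEW 26.0, LON 4.1 → max 27.5 km
Point 2: residuals GSC 168.7, NEW 61.1, LON 27.1 → max 168.7 km
Point 3: residuals GSC 0.0, NEW 0.1, LON 0.0 → max 0.1 km
Point 4: residuals GSC 182.4, NEW 68.0, LON 42.9 → max 182.4 km
Only Point 3 has all residuals ≈ 0.

Point 3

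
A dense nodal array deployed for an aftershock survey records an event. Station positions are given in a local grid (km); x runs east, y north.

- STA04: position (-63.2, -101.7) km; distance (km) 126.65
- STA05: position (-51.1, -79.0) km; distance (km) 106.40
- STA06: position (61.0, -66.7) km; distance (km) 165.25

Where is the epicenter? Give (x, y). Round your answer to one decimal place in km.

x ≈ -77.0 km, y ≈ 24.2 km

Circle about each station: (x + 63.2)² + (y + 101.7)² = 126.65²; (x + 51.1)² + (y + 79.0)² = 106.40²; (x − 61.0)² + (y + 66.7)² = 165.25².
Subtracting the STA04 equation from the STA05 and STA06 equations removes the quadratic terms:
24.2 x + 45.4 y = -765.66
248.4 x + 70.0 y = -17434.58
Solving the 2×2 system: x ≈ -77.0, y ≈ 24.2 km.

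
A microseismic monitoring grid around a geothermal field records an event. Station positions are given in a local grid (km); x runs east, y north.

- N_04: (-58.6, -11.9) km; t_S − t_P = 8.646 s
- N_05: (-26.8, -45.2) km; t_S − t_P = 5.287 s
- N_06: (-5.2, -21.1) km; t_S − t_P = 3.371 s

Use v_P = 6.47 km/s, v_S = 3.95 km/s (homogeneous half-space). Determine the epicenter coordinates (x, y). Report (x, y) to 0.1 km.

x ≈ 25.9 km, y ≈ -35.3 km

Distance from S−P lag: d = Δt · v_P v_S / (v_P − v_S) = Δt · (6.47·3.95)/(6.47−3.95) ≈ 10.1415·Δt.
So d_N_04 = 87.68, d_N_05 = 53.62, d_N_06 = 34.19 km.
Circle about each station: (x + 58.6)² + (y + 11.9)² = 87.68²; (x + 26.8)² + (y + 45.2)² = 53.62²; (x + 5.2)² + (y + 21.1)² = 34.19².
Subtracting pairs of circle equations eliminates x²+y² and gives linear equations (the radical axes):
63.6 x − 66.6 y = 3998.39
106.8 x − 18.4 y = 3415.51
Solving the 2×2 system: x ≈ 25.9, y ≈ -35.3 km.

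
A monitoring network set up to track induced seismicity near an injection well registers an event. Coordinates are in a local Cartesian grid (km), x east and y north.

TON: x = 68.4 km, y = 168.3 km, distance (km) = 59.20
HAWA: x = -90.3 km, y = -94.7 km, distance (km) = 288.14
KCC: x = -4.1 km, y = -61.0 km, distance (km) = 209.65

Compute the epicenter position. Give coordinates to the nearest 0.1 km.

Circle about each station: (x − 68.4)² + (y − 168.3)² = 59.20²; (x + 90.3)² + (y + 94.7)² = 288.14²; (x + 4.1)² + (y + 61.0)² = 209.65².
Subtracting the TON equation from the HAWA and KCC equations removes the quadratic terms:
-317.4 x − 526.0 y = -95401.29
-145.0 x − 458.6 y = -69714.12
Solving the 2×2 system: x ≈ 102.2, y ≈ 119.7 km.
Check against TON (with the unrounded x, y): √((x − 68.4)²+(y − 168.3)²) = 59.20 ≈ 59.20 km. ✓

102.2 km east, 119.7 km north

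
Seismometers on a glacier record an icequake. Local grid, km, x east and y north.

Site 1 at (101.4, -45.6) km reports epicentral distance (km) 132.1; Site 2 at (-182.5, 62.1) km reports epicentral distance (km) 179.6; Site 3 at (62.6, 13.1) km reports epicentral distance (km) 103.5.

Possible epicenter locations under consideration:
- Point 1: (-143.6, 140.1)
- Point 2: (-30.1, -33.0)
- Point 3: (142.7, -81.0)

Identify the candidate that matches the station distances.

Point 2

For each candidate, compare |candidate − station| to the reported distance:
Point 1: residuals Site 1 175.3, Site 2 92.4, Site 3 138.7 → max 175.3 km
Point 2: residuals Site 1 0.0, Site 2 0.0, Site 3 0.0 → max 0.0 km
Point 3: residuals Site 1 77.7, Site 2 175.7, Site 3 20.1 → max 175.7 km
Only Point 2 has all residuals ≈ 0.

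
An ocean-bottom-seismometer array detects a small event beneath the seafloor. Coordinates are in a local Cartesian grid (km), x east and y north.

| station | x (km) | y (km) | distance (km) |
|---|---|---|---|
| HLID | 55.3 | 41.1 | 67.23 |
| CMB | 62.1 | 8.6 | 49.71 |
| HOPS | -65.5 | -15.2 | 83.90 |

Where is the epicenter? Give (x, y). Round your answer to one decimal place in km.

Circle about each station: (x − 55.3)² + (y − 41.1)² = 67.23²; (x − 62.1)² + (y − 8.6)² = 49.71²; (x + 65.5)² + (y + 15.2)² = 83.90².
Subtracting the HLID equation from the CMB and HOPS equations removes the quadratic terms:
13.6 x − 65.0 y = 1231.86
-241.6 x − 112.6 y = -2745.35
Solving the 2×2 system: x ≈ 18.4, y ≈ -15.1 km.
Check against HLID (with the unrounded x, y): √((x − 55.3)²+(y − 41.1)²) = 67.23 ≈ 67.23 km. ✓

x ≈ 18.4 km, y ≈ -15.1 km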